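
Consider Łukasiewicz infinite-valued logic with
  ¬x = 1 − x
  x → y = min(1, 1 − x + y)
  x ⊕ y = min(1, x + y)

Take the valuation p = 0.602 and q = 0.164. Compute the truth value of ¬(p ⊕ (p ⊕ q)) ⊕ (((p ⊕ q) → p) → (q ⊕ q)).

0.492

p ⊕ q = min(1, 0.602 + 0.164) = min(1, 0.766) = 0.766
p ⊕ (p ⊕ q) = min(1, 0.602 + 0.766) = min(1, 1.368) = 1.000
¬(p ⊕ (p ⊕ q)) = 1 − 1.000 = 0.000
(p ⊕ q) → p = min(1, 1 − 0.766 + 0.602) = min(1, 0.836) = 0.836
q ⊕ q = min(1, 0.164 + 0.164) = min(1, 0.328) = 0.328
((p ⊕ q) → p) → (q ⊕ q) = min(1, 1 − 0.836 + 0.328) = min(1, 0.492) = 0.492
¬(p ⊕ (p ⊕ q)) ⊕ (((p ⊕ q) → p) → (q ⊕ q)) = min(1, 0.000 + 0.492) = min(1, 0.492) = 0.492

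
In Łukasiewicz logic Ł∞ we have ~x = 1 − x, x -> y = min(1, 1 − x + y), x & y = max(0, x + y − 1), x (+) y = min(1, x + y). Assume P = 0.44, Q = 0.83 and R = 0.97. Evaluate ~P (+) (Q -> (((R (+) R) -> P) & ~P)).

~P = 1 − 0.44 = 0.56
R (+) R = min(1, 0.97 + 0.97) = min(1, 1.94) = 1.00
(R (+) R) -> P = min(1, 1 − 1.00 + 0.44) = min(1, 0.44) = 0.44
((R (+) R) -> P) & ~P = max(0, 0.44 + 0.56 − 1) = max(0, 0.00) = 0.00
Q -> (((R (+) R) -> P) & ~P) = min(1, 1 − 0.83 + 0.00) = min(1, 0.17) = 0.17
~P (+) (Q -> (((R (+) R) -> P) & ~P)) = min(1, 0.56 + 0.17) = min(1, 0.73) = 0.73

0.73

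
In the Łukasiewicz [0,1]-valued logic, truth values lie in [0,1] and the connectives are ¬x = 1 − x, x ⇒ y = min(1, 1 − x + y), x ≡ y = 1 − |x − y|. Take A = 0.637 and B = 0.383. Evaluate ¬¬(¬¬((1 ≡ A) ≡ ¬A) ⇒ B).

0.657

1 ≡ A = 1 − |1.000 − 0.637| = 1 − 0.363 = 0.637
¬A = 1 − 0.637 = 0.363
(1 ≡ A) ≡ ¬A = 1 − |0.637 − 0.363| = 1 − 0.274 = 0.726
¬((1 ≡ A) ≡ ¬A) = 1 − 0.726 = 0.274
¬¬((1 ≡ A) ≡ ¬A) = 1 − 0.274 = 0.726
¬¬((1 ≡ A) ≡ ¬A) ⇒ B = min(1, 1 − 0.726 + 0.383) = min(1, 0.657) = 0.657
¬(¬¬((1 ≡ A) ≡ ¬A) ⇒ B) = 1 − 0.657 = 0.343
¬¬(¬¬((1 ≡ A) ≡ ¬A) ⇒ B) = 1 − 0.343 = 0.657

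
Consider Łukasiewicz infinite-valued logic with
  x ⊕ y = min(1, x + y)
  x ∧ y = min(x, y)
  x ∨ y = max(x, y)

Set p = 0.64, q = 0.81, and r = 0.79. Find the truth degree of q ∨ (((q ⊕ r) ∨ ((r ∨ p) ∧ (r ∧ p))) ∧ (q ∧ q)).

0.81

q ⊕ r = min(1, 0.81 + 0.79) = min(1, 1.60) = 1.00
r ∨ p = max(0.79, 0.64) = 0.79
r ∧ p = min(0.79, 0.64) = 0.64
(r ∨ p) ∧ (r ∧ p) = min(0.79, 0.64) = 0.64
(q ⊕ r) ∨ ((r ∨ p) ∧ (r ∧ p)) = max(1.00, 0.64) = 1.00
q ∧ q = min(0.81, 0.81) = 0.81
((q ⊕ r) ∨ ((r ∨ p) ∧ (r ∧ p))) ∧ (q ∧ q) = min(1.00, 0.81) = 0.81
q ∨ (((q ⊕ r) ∨ ((r ∨ p) ∧ (r ∧ p))) ∧ (q ∧ q)) = max(0.81, 0.81) = 0.81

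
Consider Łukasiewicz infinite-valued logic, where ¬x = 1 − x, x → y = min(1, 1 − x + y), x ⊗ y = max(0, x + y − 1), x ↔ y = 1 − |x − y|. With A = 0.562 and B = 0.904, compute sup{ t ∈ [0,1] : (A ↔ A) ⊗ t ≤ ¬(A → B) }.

A ↔ A = 1 − |0.562 − 0.562| = 1 − 0.000 = 1.000
So the left factor is A ↔ A = 1.000.
A → B = min(1, 1 − 0.562 + 0.904) = min(1, 1.342) = 1.000
¬(A → B) = 1 − 1.000 = 0.000
So the right-hand bound is ¬(A → B) = 0.000.
The residuum of the Łukasiewicz t-norm gives the supremum: min(1, 1 − 1.000 + 0.000).
1 − 1.000 + 0.000 = 0.000, so t = min(1, 0.000) = 0.000.
Check: 1.000 ⊗ 0.000 = max(0, 0.000) = 0.000 ≤ 0.000.

0.000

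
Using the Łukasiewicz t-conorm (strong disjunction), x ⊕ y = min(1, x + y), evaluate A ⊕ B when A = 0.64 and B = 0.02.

0.66

A ⊕ B = min(1, 0.64 + 0.02) = min(1, 0.66) = 0.66
For comparison, the Gödel t-conorm max(x, y) would give 0.64.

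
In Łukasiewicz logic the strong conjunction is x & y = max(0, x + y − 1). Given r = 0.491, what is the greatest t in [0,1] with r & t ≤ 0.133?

The residuum of the Łukasiewicz t-norm gives the supremum: min(1, 1 − 0.491 + 0.133).
1 − 0.491 + 0.133 = 0.642, so t = min(1, 0.642) = 0.642.
Check: 0.491 & 0.642 = max(0, 0.133) = 0.133 ≤ 0.133.

0.642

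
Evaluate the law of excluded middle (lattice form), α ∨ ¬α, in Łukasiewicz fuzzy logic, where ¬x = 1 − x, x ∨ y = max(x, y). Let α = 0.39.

0.61

¬α = 1 − 0.39 = 0.61
α ∨ ¬α = max(0.39, 0.61) = 0.61
(The value 0.61 < 1 shows this instance is not satisfied; not a Ł∞-tautology — its value is max(a, 1−a).)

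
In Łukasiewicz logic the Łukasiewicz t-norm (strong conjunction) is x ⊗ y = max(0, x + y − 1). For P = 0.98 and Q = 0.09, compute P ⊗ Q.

0.07

P ⊗ Q = max(0, 0.98 + 0.09 − 1) = max(0, 0.07) = 0.07
For comparison, the Gödel (minimum) t-norm min(x, y) would give 0.09.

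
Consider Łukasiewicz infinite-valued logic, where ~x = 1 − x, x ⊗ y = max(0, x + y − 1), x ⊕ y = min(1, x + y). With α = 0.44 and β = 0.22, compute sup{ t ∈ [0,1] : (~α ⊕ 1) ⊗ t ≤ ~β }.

~α = 1 − 0.44 = 0.56
~α ⊕ 1 = min(1, 0.56 + 1.00) = min(1, 1.56) = 1.00
So the left factor is ~α ⊕ 1 = 1.00.
~β = 1 − 0.22 = 0.78
So the right-hand bound is ~β = 0.78.
The residuum of the Łukasiewicz t-norm gives the supremum: min(1, 1 − 1.00 + 0.78).
1 − 1.00 + 0.78 = 0.78, so t = min(1, 0.78) = 0.78.
Check: 1.00 ⊗ 0.78 = max(0, 0.78) = 0.78 ≤ 0.78.

0.78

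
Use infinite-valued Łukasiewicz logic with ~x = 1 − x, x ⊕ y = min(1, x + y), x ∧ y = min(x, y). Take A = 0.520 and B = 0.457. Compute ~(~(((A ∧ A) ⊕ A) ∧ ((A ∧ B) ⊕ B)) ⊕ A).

0.394

A ∧ A = min(0.520, 0.520) = 0.520
(A ∧ A) ⊕ A = min(1, 0.520 + 0.520) = min(1, 1.040) = 1.000
A ∧ B = min(0.520, 0.457) = 0.457
(A ∧ B) ⊕ B = min(1, 0.457 + 0.457) = min(1, 0.914) = 0.914
((A ∧ A) ⊕ A) ∧ ((A ∧ B) ⊕ B) = min(1.000, 0.914) = 0.914
~(((A ∧ A) ⊕ A) ∧ ((A ∧ B) ⊕ B)) = 1 − 0.914 = 0.086
~(((A ∧ A) ⊕ A) ∧ ((A ∧ B) ⊕ B)) ⊕ A = min(1, 0.086 + 0.520) = min(1, 0.606) = 0.606
~(~(((A ∧ A) ⊕ A) ∧ ((A ∧ B) ⊕ B)) ⊕ A) = 1 − 0.606 = 0.394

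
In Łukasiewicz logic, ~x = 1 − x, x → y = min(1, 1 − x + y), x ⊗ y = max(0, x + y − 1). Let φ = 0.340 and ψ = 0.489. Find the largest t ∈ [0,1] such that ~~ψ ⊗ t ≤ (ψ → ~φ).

1.000

~ψ = 1 − 0.489 = 0.511
~~ψ = 1 − 0.511 = 0.489
So the left factor is ~~ψ = 0.489.
~φ = 1 − 0.340 = 0.660
ψ → ~φ = min(1, 1 − 0.489 + 0.660) = min(1, 1.171) = 1.000
So the right-hand bound is ψ → ~φ = 1.000.
The residuum of the Łukasiewicz t-norm gives the supremum: min(1, 1 − 0.489 + 1.000).
1 − 0.489 + 1.000 = 1.511, so t = min(1, 1.511) = 1.000.
Check: 0.489 ⊗ 1.000 = max(0, 0.489) = 0.489 ≤ 1.000.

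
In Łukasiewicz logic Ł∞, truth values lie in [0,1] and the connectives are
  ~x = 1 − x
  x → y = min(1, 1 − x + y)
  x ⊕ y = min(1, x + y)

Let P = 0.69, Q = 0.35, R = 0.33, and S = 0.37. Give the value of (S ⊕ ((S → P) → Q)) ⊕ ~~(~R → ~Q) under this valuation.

S → P = min(1, 1 − 0.37 + 0.69) = min(1, 1.32) = 1.00
(S → P) → Q = min(1, 1 − 1.00 + 0.35) = min(1, 0.35) = 0.35
S ⊕ ((S → P) → Q) = min(1, 0.37 + 0.35) = min(1, 0.72) = 0.72
~R = 1 − 0.33 = 0.67
~Q = 1 − 0.35 = 0.65
~R → ~Q = min(1, 1 − 0.67 + 0.65) = min(1, 0.98) = 0.98
~(~R → ~Q) = 1 − 0.98 = 0.02
~~(~R → ~Q) = 1 − 0.02 = 0.98
(S ⊕ ((S → P) → Q)) ⊕ ~~(~R → ~Q) = min(1, 0.72 + 0.98) = min(1, 1.70) = 1.00

1.00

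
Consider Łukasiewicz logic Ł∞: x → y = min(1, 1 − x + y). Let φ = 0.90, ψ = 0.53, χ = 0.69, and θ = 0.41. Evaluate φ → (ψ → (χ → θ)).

1.00

χ → θ = min(1, 1 − 0.69 + 0.41) = min(1, 0.72) = 0.72
ψ → (χ → θ) = min(1, 1 − 0.53 + 0.72) = min(1, 1.19) = 1.00
φ → (ψ → (χ → θ)) = min(1, 1 − 0.90 + 1.00) = min(1, 1.10) = 1.00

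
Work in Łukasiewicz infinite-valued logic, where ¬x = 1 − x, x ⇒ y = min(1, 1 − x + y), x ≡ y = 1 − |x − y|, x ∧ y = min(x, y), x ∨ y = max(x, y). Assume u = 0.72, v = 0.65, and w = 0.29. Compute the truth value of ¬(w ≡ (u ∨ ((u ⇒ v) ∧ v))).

0.43

u ⇒ v = min(1, 1 − 0.72 + 0.65) = min(1, 0.93) = 0.93
(u ⇒ v) ∧ v = min(0.93, 0.65) = 0.65
u ∨ ((u ⇒ v) ∧ v) = max(0.72, 0.65) = 0.72
w ≡ (u ∨ ((u ⇒ v) ∧ v)) = 1 − |0.29 − 0.72| = 1 − 0.43 = 0.57
¬(w ≡ (u ∨ ((u ⇒ v) ∧ v))) = 1 − 0.57 = 0.43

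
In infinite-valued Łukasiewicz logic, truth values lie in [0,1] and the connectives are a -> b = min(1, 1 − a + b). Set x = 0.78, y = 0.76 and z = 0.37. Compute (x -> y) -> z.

x -> y = min(1, 1 − 0.78 + 0.76) = min(1, 0.98) = 0.98
(x -> y) -> z = min(1, 1 − 0.98 + 0.37) = min(1, 0.39) = 0.39

0.39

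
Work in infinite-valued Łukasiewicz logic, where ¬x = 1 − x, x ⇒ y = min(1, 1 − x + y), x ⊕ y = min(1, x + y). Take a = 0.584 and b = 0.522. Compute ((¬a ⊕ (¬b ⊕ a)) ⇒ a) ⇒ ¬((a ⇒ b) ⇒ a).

¬a = 1 − 0.584 = 0.416
¬b = 1 − 0.522 = 0.478
¬b ⊕ a = min(1, 0.478 + 0.584) = min(1, 1.062) = 1.000
¬a ⊕ (¬b ⊕ a) = min(1, 0.416 + 1.000) = min(1, 1.416) = 1.000
(¬a ⊕ (¬b ⊕ a)) ⇒ a = min(1, 1 − 1.000 + 0.584) = min(1, 0.584) = 0.584
a ⇒ b = min(1, 1 − 0.584 + 0.522) = min(1, 0.938) = 0.938
(a ⇒ b) ⇒ a = min(1, 1 − 0.938 + 0.584) = min(1, 0.646) = 0.646
¬((a ⇒ b) ⇒ a) = 1 − 0.646 = 0.354
((¬a ⊕ (¬b ⊕ a)) ⇒ a) ⇒ ¬((a ⇒ b) ⇒ a) = min(1, 1 − 0.584 + 0.354) = min(1, 0.770) = 0.770

0.770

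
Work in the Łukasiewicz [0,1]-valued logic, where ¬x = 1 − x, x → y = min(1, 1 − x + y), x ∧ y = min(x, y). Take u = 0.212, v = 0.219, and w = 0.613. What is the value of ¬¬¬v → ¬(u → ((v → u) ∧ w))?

¬v = 1 − 0.219 = 0.781
¬¬v = 1 − 0.781 = 0.219
¬¬¬v = 1 − 0.219 = 0.781
v → u = min(1, 1 − 0.219 + 0.212) = min(1, 0.993) = 0.993
(v → u) ∧ w = min(0.993, 0.613) = 0.613
u → ((v → u) ∧ w) = min(1, 1 − 0.212 + 0.613) = min(1, 1.401) = 1.000
¬(u → ((v → u) ∧ w)) = 1 − 1.000 = 0.000
¬¬¬v → ¬(u → ((v → u) ∧ w)) = min(1, 1 − 0.781 + 0.000) = min(1, 0.219) = 0.219

0.219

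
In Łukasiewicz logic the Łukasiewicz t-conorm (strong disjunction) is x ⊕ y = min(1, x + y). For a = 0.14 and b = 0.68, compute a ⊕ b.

a ⊕ b = min(1, 0.14 + 0.68) = min(1, 0.82) = 0.82
For comparison, the Gödel t-conorm max(x, y) would give 0.68.

0.82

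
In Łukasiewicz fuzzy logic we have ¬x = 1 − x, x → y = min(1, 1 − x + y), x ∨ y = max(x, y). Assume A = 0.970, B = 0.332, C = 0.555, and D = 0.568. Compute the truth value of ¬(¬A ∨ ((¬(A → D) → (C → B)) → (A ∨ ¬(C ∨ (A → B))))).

0.030

¬A = 1 − 0.970 = 0.030
A → D = min(1, 1 − 0.970 + 0.568) = min(1, 0.598) = 0.598
¬(A → D) = 1 − 0.598 = 0.402
C → B = min(1, 1 − 0.555 + 0.332) = min(1, 0.777) = 0.777
¬(A → D) → (C → B) = min(1, 1 − 0.402 + 0.777) = min(1, 1.375) = 1.000
A → B = min(1, 1 − 0.970 + 0.332) = min(1, 0.362) = 0.362
C ∨ (A → B) = max(0.555, 0.362) = 0.555
¬(C ∨ (A → B)) = 1 − 0.555 = 0.445
A ∨ ¬(C ∨ (A → B)) = max(0.970, 0.445) = 0.970
(¬(A → D) → (C → B)) → (A ∨ ¬(C ∨ (A → B))) = min(1, 1 − 1.000 + 0.970) = min(1, 0.970) = 0.970
¬A ∨ ((¬(A → D) → (C → B)) → (A ∨ ¬(C ∨ (A → B)))) = max(0.030, 0.970) = 0.970
¬(¬A ∨ ((¬(A → D) → (C → B)) → (A ∨ ¬(C ∨ (A → B))))) = 1 − 0.970 = 0.030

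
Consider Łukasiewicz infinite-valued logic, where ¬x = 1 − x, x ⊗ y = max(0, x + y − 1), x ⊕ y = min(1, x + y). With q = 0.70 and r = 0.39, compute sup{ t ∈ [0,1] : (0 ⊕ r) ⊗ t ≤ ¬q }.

0 ⊕ r = min(1, 0.00 + 0.39) = min(1, 0.39) = 0.39
So the left factor is 0 ⊕ r = 0.39.
¬q = 1 − 0.70 = 0.30
So the right-hand bound is ¬q = 0.30.
The residuum of the Łukasiewicz t-norm gives the supremum: min(1, 1 − 0.39 + 0.30).
1 − 0.39 + 0.30 = 0.91, so t = min(1, 0.91) = 0.91.
Check: 0.39 ⊗ 0.91 = max(0, 0.30) = 0.30 ≤ 0.30.

0.91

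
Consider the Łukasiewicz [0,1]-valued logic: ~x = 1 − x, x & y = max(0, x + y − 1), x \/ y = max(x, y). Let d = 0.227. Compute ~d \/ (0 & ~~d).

~d = 1 − 0.227 = 0.773
~~d = 1 − 0.773 = 0.227
0 & ~~d = max(0, 0.000 + 0.227 − 1) = max(0, -0.773) = 0.000
~d \/ (0 & ~~d) = max(0.773, 0.000) = 0.773

0.773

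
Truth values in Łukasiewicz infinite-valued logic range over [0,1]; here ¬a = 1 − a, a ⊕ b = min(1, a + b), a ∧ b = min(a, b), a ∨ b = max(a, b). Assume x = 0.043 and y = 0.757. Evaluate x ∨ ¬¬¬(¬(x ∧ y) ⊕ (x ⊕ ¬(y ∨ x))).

x ∧ y = min(0.043, 0.757) = 0.043
¬(x ∧ y) = 1 − 0.043 = 0.957
y ∨ x = max(0.757, 0.043) = 0.757
¬(y ∨ x) = 1 − 0.757 = 0.243
x ⊕ ¬(y ∨ x) = min(1, 0.043 + 0.243) = min(1, 0.286) = 0.286
¬(x ∧ y) ⊕ (x ⊕ ¬(y ∨ x)) = min(1, 0.957 + 0.286) = min(1, 1.243) = 1.000
¬(¬(x ∧ y) ⊕ (x ⊕ ¬(y ∨ x))) = 1 − 1.000 = 0.000
¬¬(¬(x ∧ y) ⊕ (x ⊕ ¬(y ∨ x))) = 1 − 0.000 = 1.000
¬¬¬(¬(x ∧ y) ⊕ (x ⊕ ¬(y ∨ x))) = 1 − 1.000 = 0.000
x ∨ ¬¬¬(¬(x ∧ y) ⊕ (x ⊕ ¬(y ∨ x))) = max(0.043, 0.000) = 0.043

0.043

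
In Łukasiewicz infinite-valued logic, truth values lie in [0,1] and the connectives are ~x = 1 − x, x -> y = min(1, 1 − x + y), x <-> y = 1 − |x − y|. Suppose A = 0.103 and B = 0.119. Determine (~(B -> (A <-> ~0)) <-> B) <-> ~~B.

~0 = 1 − 0.000 = 1.000
A <-> ~0 = 1 − |0.103 − 1.000| = 1 − 0.897 = 0.103
B -> (A <-> ~0) = min(1, 1 − 0.119 + 0.103) = min(1, 0.984) = 0.984
~(B -> (A <-> ~0)) = 1 − 0.984 = 0.016
~(B -> (A <-> ~0)) <-> B = 1 − |0.016 − 0.119| = 1 − 0.103 = 0.897
~B = 1 − 0.119 = 0.881
~~B = 1 − 0.881 = 0.119
(~(B -> (A <-> ~0)) <-> B) <-> ~~B = 1 − |0.897 − 0.119| = 1 − 0.778 = 0.222

0.222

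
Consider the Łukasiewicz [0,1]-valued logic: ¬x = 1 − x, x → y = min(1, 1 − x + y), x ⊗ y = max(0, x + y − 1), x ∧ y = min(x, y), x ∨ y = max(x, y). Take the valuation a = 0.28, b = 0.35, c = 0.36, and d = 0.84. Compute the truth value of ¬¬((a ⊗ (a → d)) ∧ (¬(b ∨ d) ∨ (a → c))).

a → d = min(1, 1 − 0.28 + 0.84) = min(1, 1.56) = 1.00
a ⊗ (a → d) = max(0, 0.28 + 1.00 − 1) = max(0, 0.28) = 0.28
b ∨ d = max(0.35, 0.84) = 0.84
¬(b ∨ d) = 1 − 0.84 = 0.16
a → c = min(1, 1 − 0.28 + 0.36) = min(1, 1.08) = 1.00
¬(b ∨ d) ∨ (a → c) = max(0.16, 1.00) = 1.00
(a ⊗ (a → d)) ∧ (¬(b ∨ d) ∨ (a → c)) = min(0.28, 1.00) = 0.28
¬((a ⊗ (a → d)) ∧ (¬(b ∨ d) ∨ (a → c))) = 1 − 0.28 = 0.72
¬¬((a ⊗ (a → d)) ∧ (¬(b ∨ d) ∨ (a → c))) = 1 − 0.72 = 0.28

0.28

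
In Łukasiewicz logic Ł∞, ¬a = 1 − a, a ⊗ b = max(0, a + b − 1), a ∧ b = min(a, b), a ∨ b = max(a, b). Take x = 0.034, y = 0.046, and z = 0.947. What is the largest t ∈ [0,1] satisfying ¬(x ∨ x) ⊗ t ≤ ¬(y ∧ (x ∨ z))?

0.988

x ∨ x = max(0.034, 0.034) = 0.034
¬(x ∨ x) = 1 − 0.034 = 0.966
So the left factor is ¬(x ∨ x) = 0.966.
x ∨ z = max(0.034, 0.947) = 0.947
y ∧ (x ∨ z) = min(0.046, 0.947) = 0.046
¬(y ∧ (x ∨ z)) = 1 − 0.046 = 0.954
So the right-hand bound is ¬(y ∧ (x ∨ z)) = 0.954.
The residuum of the Łukasiewicz t-norm gives the supremum: min(1, 1 − 0.966 + 0.954).
1 − 0.966 + 0.954 = 0.988, so t = min(1, 0.988) = 0.988.
Check: 0.966 ⊗ 0.988 = max(0, 0.954) = 0.954 ≤ 0.954.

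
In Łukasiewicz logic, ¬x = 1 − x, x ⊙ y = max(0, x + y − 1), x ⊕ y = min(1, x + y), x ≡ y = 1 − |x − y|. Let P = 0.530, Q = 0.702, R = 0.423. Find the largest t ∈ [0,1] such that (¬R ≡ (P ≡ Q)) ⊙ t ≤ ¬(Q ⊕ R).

¬R = 1 − 0.423 = 0.577
P ≡ Q = 1 − |0.530 − 0.702| = 1 − 0.172 = 0.828
¬R ≡ (P ≡ Q) = 1 − |0.577 − 0.828| = 1 − 0.251 = 0.749
So the left factor is ¬R ≡ (P ≡ Q) = 0.749.
Q ⊕ R = min(1, 0.702 + 0.423) = min(1, 1.125) = 1.000
¬(Q ⊕ R) = 1 − 1.000 = 0.000
So the right-hand bound is ¬(Q ⊕ R) = 0.000.
The residuum of the Łukasiewicz t-norm gives the supremum: min(1, 1 − 0.749 + 0.000).
1 − 0.749 + 0.000 = 0.251, so t = min(1, 0.251) = 0.251.
Check: 0.749 ⊙ 0.251 = max(0, 0.000) = 0.000 ≤ 0.000.

0.251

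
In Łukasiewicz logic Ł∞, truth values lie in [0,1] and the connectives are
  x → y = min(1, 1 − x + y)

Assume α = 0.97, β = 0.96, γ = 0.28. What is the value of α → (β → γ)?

0.35

β → γ = min(1, 1 − 0.96 + 0.28) = min(1, 0.32) = 0.32
α → (β → γ) = min(1, 1 − 0.97 + 0.32) = min(1, 0.35) = 0.35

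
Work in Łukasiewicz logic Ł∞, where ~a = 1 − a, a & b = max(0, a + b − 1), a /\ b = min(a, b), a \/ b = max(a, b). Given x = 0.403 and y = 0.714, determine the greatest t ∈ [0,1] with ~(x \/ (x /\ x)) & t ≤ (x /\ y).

0.806

x /\ x = min(0.403, 0.403) = 0.403
x \/ (x /\ x) = max(0.403, 0.403) = 0.403
~(x \/ (x /\ x)) = 1 − 0.403 = 0.597
So the left factor is ~(x \/ (x /\ x)) = 0.597.
x /\ y = min(0.403, 0.714) = 0.403
So the right-hand bound is x /\ y = 0.403.
The residuum of the Łukasiewicz t-norm gives the supremum: min(1, 1 − 0.597 + 0.403).
1 − 0.597 + 0.403 = 0.806, so t = min(1, 0.806) = 0.806.
Check: 0.597 & 0.806 = max(0, 0.403) = 0.403 ≤ 0.403.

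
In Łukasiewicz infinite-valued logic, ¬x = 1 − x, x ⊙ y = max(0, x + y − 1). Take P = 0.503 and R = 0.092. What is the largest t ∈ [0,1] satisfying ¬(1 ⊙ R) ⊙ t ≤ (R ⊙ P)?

1 ⊙ R = max(0, 1.000 + 0.092 − 1) = max(0, 0.092) = 0.092
¬(1 ⊙ R) = 1 − 0.092 = 0.908
So the left factor is ¬(1 ⊙ R) = 0.908.
R ⊙ P = max(0, 0.092 + 0.503 − 1) = max(0, -0.405) = 0.000
So the right-hand bound is R ⊙ P = 0.000.
The residuum of the Łukasiewicz t-norm gives the supremum: min(1, 1 − 0.908 + 0.000).
1 − 0.908 + 0.000 = 0.092, so t = min(1, 0.092) = 0.092.
Check: 0.908 ⊙ 0.092 = max(0, 0.000) = 0.000 ≤ 0.000.

0.092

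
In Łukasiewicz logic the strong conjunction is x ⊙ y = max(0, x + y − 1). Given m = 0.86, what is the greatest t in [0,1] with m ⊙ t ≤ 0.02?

The residuum of the Łukasiewicz t-norm gives the supremum: min(1, 1 − 0.86 + 0.02).
1 − 0.86 + 0.02 = 0.16, so t = min(1, 0.16) = 0.16.
Check: 0.86 ⊙ 0.16 = max(0, 0.02) = 0.02 ≤ 0.02.

0.16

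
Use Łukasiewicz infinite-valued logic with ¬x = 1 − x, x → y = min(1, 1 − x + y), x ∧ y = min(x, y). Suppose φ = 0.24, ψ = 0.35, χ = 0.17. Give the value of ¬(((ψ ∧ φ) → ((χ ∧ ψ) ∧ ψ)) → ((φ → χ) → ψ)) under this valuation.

ψ ∧ φ = min(0.35, 0.24) = 0.24
χ ∧ ψ = min(0.17, 0.35) = 0.17
(χ ∧ ψ) ∧ ψ = min(0.17, 0.35) = 0.17
(ψ ∧ φ) → ((χ ∧ ψ) ∧ ψ) = min(1, 1 − 0.24 + 0.17) = min(1, 0.93) = 0.93
φ → χ = min(1, 1 − 0.24 + 0.17) = min(1, 0.93) = 0.93
(φ → χ) → ψ = min(1, 1 − 0.93 + 0.35) = min(1, 0.42) = 0.42
((ψ ∧ φ) → ((χ ∧ ψ) ∧ ψ)) → ((φ → χ) → ψ) = min(1, 1 − 0.93 + 0.42) = min(1, 0.49) = 0.49
¬(((ψ ∧ φ) → ((χ ∧ ψ) ∧ ψ)) → ((φ → χ) → ψ)) = 1 − 0.49 = 0.51

0.51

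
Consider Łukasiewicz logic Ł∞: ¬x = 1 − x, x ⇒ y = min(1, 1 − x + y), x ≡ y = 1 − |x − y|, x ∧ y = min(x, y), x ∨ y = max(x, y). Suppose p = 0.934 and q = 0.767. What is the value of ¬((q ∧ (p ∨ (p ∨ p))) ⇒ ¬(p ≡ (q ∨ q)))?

p ∨ p = max(0.934, 0.934) = 0.934
p ∨ (p ∨ p) = max(0.934, 0.934) = 0.934
q ∧ (p ∨ (p ∨ p)) = min(0.767, 0.934) = 0.767
q ∨ q = max(0.767, 0.767) = 0.767
p ≡ (q ∨ q) = 1 − |0.934 − 0.767| = 1 − 0.167 = 0.833
¬(p ≡ (q ∨ q)) = 1 − 0.833 = 0.167
(q ∧ (p ∨ (p ∨ p))) ⇒ ¬(p ≡ (q ∨ q)) = min(1, 1 − 0.767 + 0.167) = min(1, 0.400) = 0.400
¬((q ∧ (p ∨ (p ∨ p))) ⇒ ¬(p ≡ (q ∨ q))) = 1 − 0.400 = 0.600

0.600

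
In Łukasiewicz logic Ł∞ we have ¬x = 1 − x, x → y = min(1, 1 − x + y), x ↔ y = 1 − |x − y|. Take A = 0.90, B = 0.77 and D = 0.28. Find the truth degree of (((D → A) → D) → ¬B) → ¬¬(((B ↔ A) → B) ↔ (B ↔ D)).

D → A = min(1, 1 − 0.28 + 0.90) = min(1, 1.62) = 1.00
(D → A) → D = min(1, 1 − 1.00 + 0.28) = min(1, 0.28) = 0.28
¬B = 1 − 0.77 = 0.23
((D → A) → D) → ¬B = min(1, 1 − 0.28 + 0.23) = min(1, 0.95) = 0.95
B ↔ A = 1 − |0.77 − 0.90| = 1 − 0.13 = 0.87
(B ↔ A) → B = min(1, 1 − 0.87 + 0.77) = min(1, 0.90) = 0.90
B ↔ D = 1 − |0.77 − 0.28| = 1 − 0.49 = 0.51
((B ↔ A) → B) ↔ (B ↔ D) = 1 − |0.90 − 0.51| = 1 − 0.39 = 0.61
¬(((B ↔ A) → B) ↔ (B ↔ D)) = 1 − 0.61 = 0.39
¬¬(((B ↔ A) → B) ↔ (B ↔ D)) = 1 − 0.39 = 0.61
(((D → A) → D) → ¬B) → ¬¬(((B ↔ A) → B) ↔ (B ↔ D)) = min(1, 1 − 0.95 + 0.61) = min(1, 0.66) = 0.66

0.66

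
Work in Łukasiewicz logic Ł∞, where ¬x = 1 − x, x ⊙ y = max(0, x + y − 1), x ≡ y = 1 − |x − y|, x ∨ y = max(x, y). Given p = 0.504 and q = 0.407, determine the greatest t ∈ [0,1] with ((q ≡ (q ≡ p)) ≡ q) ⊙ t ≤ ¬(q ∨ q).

0.690

q ≡ p = 1 − |0.407 − 0.504| = 1 − 0.097 = 0.903
q ≡ (q ≡ p) = 1 − |0.407 − 0.903| = 1 − 0.496 = 0.504
(q ≡ (q ≡ p)) ≡ q = 1 − |0.504 − 0.407| = 1 − 0.097 = 0.903
So the left factor is (q ≡ (q ≡ p)) ≡ q = 0.903.
q ∨ q = max(0.407, 0.407) = 0.407
¬(q ∨ q) = 1 − 0.407 = 0.593
So the right-hand bound is ¬(q ∨ q) = 0.593.
The residuum of the Łukasiewicz t-norm gives the supremum: min(1, 1 − 0.903 + 0.593).
1 − 0.903 + 0.593 = 0.690, so t = min(1, 0.690) = 0.690.
Check: 0.903 ⊙ 0.690 = max(0, 0.593) = 0.593 ≤ 0.593.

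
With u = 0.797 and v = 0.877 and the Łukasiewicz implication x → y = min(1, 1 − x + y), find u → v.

u → v = min(1, 1 − 0.797 + 0.877) = min(1, 1.080) = 1.000
For comparison, the Gödel implication (1 if x ≤ y else y) would give 1.000.

1.000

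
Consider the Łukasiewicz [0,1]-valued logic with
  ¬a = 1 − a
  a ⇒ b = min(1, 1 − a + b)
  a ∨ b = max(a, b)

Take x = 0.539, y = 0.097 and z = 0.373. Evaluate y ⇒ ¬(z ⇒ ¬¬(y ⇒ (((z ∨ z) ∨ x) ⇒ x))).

0.903

z ∨ z = max(0.373, 0.373) = 0.373
(z ∨ z) ∨ x = max(0.373, 0.539) = 0.539
((z ∨ z) ∨ x) ⇒ x = min(1, 1 − 0.539 + 0.539) = min(1, 1.000) = 1.000
y ⇒ (((z ∨ z) ∨ x) ⇒ x) = min(1, 1 − 0.097 + 1.000) = min(1, 1.903) = 1.000
¬(y ⇒ (((z ∨ z) ∨ x) ⇒ x)) = 1 − 1.000 = 0.000
¬¬(y ⇒ (((z ∨ z) ∨ x) ⇒ x)) = 1 − 0.000 = 1.000
z ⇒ ¬¬(y ⇒ (((z ∨ z) ∨ x) ⇒ x)) = min(1, 1 − 0.373 + 1.000) = min(1, 1.627) = 1.000
¬(z ⇒ ¬¬(y ⇒ (((z ∨ z) ∨ x) ⇒ x))) = 1 − 1.000 = 0.000
y ⇒ ¬(z ⇒ ¬¬(y ⇒ (((z ∨ z) ∨ x) ⇒ x))) = min(1, 1 − 0.097 + 0.000) = min(1, 0.903) = 0.903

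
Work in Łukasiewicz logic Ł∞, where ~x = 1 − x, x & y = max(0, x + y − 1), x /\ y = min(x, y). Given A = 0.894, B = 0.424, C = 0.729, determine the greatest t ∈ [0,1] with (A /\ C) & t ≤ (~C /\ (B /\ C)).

A /\ C = min(0.894, 0.729) = 0.729
So the left factor is A /\ C = 0.729.
~C = 1 − 0.729 = 0.271
B /\ C = min(0.424, 0.729) = 0.424
~C /\ (B /\ C) = min(0.271, 0.424) = 0.271
So the right-hand bound is ~C /\ (B /\ C) = 0.271.
The residuum of the Łukasiewicz t-norm gives the supremum: min(1, 1 − 0.729 + 0.271).
1 − 0.729 + 0.271 = 0.542, so t = min(1, 0.542) = 0.542.
Check: 0.729 & 0.542 = max(0, 0.271) = 0.271 ≤ 0.271.

0.542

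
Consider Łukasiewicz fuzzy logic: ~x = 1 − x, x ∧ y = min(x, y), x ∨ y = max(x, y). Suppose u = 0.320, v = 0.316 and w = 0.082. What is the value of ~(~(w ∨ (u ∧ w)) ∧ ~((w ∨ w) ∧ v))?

0.082

u ∧ w = min(0.320, 0.082) = 0.082
w ∨ (u ∧ w) = max(0.082, 0.082) = 0.082
~(w ∨ (u ∧ w)) = 1 − 0.082 = 0.918
w ∨ w = max(0.082, 0.082) = 0.082
(w ∨ w) ∧ v = min(0.082, 0.316) = 0.082
~((w ∨ w) ∧ v) = 1 − 0.082 = 0.918
~(w ∨ (u ∧ w)) ∧ ~((w ∨ w) ∧ v) = min(0.918, 0.918) = 0.918
~(~(w ∨ (u ∧ w)) ∧ ~((w ∨ w) ∧ v)) = 1 − 0.918 = 0.082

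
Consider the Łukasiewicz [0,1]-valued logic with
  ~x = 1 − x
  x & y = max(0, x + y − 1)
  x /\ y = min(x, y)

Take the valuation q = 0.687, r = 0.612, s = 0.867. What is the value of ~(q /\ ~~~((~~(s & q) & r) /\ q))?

0.313

s & q = max(0, 0.867 + 0.687 − 1) = max(0, 0.554) = 0.554
~(s & q) = 1 − 0.554 = 0.446
~~(s & q) = 1 − 0.446 = 0.554
~~(s & q) & r = max(0, 0.554 + 0.612 − 1) = max(0, 0.166) = 0.166
(~~(s & q) & r) /\ q = min(0.166, 0.687) = 0.166
~((~~(s & q) & r) /\ q) = 1 − 0.166 = 0.834
~~((~~(s & q) & r) /\ q) = 1 − 0.834 = 0.166
~~~((~~(s & q) & r) /\ q) = 1 − 0.166 = 0.834
q /\ ~~~((~~(s & q) & r) /\ q) = min(0.687, 0.834) = 0.687
~(q /\ ~~~((~~(s & q) & r) /\ q)) = 1 − 0.687 = 0.313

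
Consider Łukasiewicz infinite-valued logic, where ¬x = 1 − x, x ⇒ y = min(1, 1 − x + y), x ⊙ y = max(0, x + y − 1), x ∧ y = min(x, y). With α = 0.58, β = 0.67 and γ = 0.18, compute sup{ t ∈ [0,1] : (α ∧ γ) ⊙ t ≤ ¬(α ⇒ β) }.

0.82

α ∧ γ = min(0.58, 0.18) = 0.18
So the left factor is α ∧ γ = 0.18.
α ⇒ β = min(1, 1 − 0.58 + 0.67) = min(1, 1.09) = 1.00
¬(α ⇒ β) = 1 − 1.00 = 0.00
So the right-hand bound is ¬(α ⇒ β) = 0.00.
The residuum of the Łukasiewicz t-norm gives the supremum: min(1, 1 − 0.18 + 0.00).
1 − 0.18 + 0.00 = 0.82, so t = min(1, 0.82) = 0.82.
Check: 0.18 ⊙ 0.82 = max(0, 0.00) = 0.00 ≤ 0.00.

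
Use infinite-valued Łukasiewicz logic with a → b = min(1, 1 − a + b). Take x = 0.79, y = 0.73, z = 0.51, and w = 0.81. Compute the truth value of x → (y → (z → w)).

1.00

z → w = min(1, 1 − 0.51 + 0.81) = min(1, 1.30) = 1.00
y → (z → w) = min(1, 1 − 0.73 + 1.00) = min(1, 1.27) = 1.00
x → (y → (z → w)) = min(1, 1 − 0.79 + 1.00) = min(1, 1.21) = 1.00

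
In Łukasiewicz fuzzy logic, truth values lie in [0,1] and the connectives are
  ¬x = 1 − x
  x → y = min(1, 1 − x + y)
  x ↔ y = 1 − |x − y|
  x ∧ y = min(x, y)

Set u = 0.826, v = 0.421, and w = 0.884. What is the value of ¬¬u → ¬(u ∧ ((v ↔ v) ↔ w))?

0.348

¬u = 1 − 0.826 = 0.174
¬¬u = 1 − 0.174 = 0.826
v ↔ v = 1 − |0.421 − 0.421| = 1 − 0.000 = 1.000
(v ↔ v) ↔ w = 1 − |1.000 − 0.884| = 1 − 0.116 = 0.884
u ∧ ((v ↔ v) ↔ w) = min(0.826, 0.884) = 0.826
¬(u ∧ ((v ↔ v) ↔ w)) = 1 − 0.826 = 0.174
¬¬u → ¬(u ∧ ((v ↔ v) ↔ w)) = min(1, 1 − 0.826 + 0.174) = min(1, 0.348) = 0.348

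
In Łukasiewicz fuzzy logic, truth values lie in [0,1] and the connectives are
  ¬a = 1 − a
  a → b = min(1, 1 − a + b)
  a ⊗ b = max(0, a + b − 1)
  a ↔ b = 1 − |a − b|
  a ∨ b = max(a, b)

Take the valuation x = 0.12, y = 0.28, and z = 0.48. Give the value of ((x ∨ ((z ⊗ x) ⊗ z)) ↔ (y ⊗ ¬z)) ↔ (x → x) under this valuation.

0.88

z ⊗ x = max(0, 0.48 + 0.12 − 1) = max(0, -0.40) = 0.00
(z ⊗ x) ⊗ z = max(0, 0.00 + 0.48 − 1) = max(0, -0.52) = 0.00
x ∨ ((z ⊗ x) ⊗ z) = max(0.12, 0.00) = 0.12
¬z = 1 − 0.48 = 0.52
y ⊗ ¬z = max(0, 0.28 + 0.52 − 1) = max(0, -0.20) = 0.00
(x ∨ ((z ⊗ x) ⊗ z)) ↔ (y ⊗ ¬z) = 1 − |0.12 − 0.00| = 1 − 0.12 = 0.88
x → x = min(1, 1 − 0.12 + 0.12) = min(1, 1.00) = 1.00
((x ∨ ((z ⊗ x) ⊗ z)) ↔ (y ⊗ ¬z)) ↔ (x → x) = 1 − |0.88 − 1.00| = 1 − 0.12 = 0.88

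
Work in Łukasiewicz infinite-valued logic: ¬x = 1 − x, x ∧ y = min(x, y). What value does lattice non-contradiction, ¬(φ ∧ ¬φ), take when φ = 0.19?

0.81

¬φ = 1 − 0.19 = 0.81
φ ∧ ¬φ = min(0.19, 0.81) = 0.19
¬(φ ∧ ¬φ) = 1 − 0.19 = 0.81
(The value 0.81 < 1 shows this instance is not satisfied; not a Ł∞-tautology — its value is 1 − min(a, 1−a).)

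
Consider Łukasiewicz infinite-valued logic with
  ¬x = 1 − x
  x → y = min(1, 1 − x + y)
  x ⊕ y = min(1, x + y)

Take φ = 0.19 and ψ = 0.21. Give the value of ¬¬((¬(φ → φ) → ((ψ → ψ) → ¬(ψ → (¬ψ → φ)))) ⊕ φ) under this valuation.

φ → φ = min(1, 1 − 0.19 + 0.19) = min(1, 1.00) = 1.00
¬(φ → φ) = 1 − 1.00 = 0.00
ψ → ψ = min(1, 1 − 0.21 + 0.21) = min(1, 1.00) = 1.00
¬ψ = 1 − 0.21 = 0.79
¬ψ → φ = min(1, 1 − 0.79 + 0.19) = min(1, 0.40) = 0.40
ψ → (¬ψ → φ) = min(1, 1 − 0.21 + 0.40) = min(1, 1.19) = 1.00
¬(ψ → (¬ψ → φ)) = 1 − 1.00 = 0.00
(ψ → ψ) → ¬(ψ → (¬ψ → φ)) = min(1, 1 − 1.00 + 0.00) = min(1, 0.00) = 0.00
¬(φ → φ) → ((ψ → ψ) → ¬(ψ → (¬ψ → φ))) = min(1, 1 − 0.00 + 0.00) = min(1, 1.00) = 1.00
(¬(φ → φ) → ((ψ → ψ) → ¬(ψ → (¬ψ → φ)))) ⊕ φ = min(1, 1.00 + 0.19) = min(1, 1.19) = 1.00
¬((¬(φ → φ) → ((ψ → ψ) → ¬(ψ → (¬ψ → φ)))) ⊕ φ) = 1 − 1.00 = 0.00
¬¬((¬(φ → φ) → ((ψ → ψ) → ¬(ψ → (¬ψ → φ)))) ⊕ φ) = 1 − 0.00 = 1.00

1.00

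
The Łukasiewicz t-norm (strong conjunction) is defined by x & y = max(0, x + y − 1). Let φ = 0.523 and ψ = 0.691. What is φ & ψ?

0.214

φ & ψ = max(0, 0.523 + 0.691 − 1) = max(0, 0.214) = 0.214
For comparison, the Gödel (minimum) t-norm min(x, y) would give 0.523.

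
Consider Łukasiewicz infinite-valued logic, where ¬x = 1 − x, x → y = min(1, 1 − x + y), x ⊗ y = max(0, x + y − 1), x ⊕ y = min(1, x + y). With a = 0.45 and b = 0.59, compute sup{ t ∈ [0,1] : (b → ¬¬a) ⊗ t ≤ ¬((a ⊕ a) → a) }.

¬a = 1 − 0.45 = 0.55
¬¬a = 1 − 0.55 = 0.45
b → ¬¬a = min(1, 1 − 0.59 + 0.45) = min(1, 0.86) = 0.86
So the left factor is b → ¬¬a = 0.86.
a ⊕ a = min(1, 0.45 + 0.45) = min(1, 0.90) = 0.90
(a ⊕ a) → a = min(1, 1 − 0.90 + 0.45) = min(1, 0.55) = 0.55
¬((a ⊕ a) → a) = 1 − 0.55 = 0.45
So the right-hand bound is ¬((a ⊕ a) → a) = 0.45.
The residuum of the Łukasiewicz t-norm gives the supremum: min(1, 1 − 0.86 + 0.45).
1 − 0.86 + 0.45 = 0.59, so t = min(1, 0.59) = 0.59.
Check: 0.86 ⊗ 0.59 = max(0, 0.45) = 0.45 ≤ 0.45.

0.59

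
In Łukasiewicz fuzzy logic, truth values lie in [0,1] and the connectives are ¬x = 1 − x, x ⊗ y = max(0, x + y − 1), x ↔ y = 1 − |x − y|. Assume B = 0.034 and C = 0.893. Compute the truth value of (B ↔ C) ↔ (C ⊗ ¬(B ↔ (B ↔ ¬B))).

B ↔ C = 1 − |0.034 − 0.893| = 1 − 0.859 = 0.141
¬B = 1 − 0.034 = 0.966
B ↔ ¬B = 1 − |0.034 − 0.966| = 1 − 0.932 = 0.068
B ↔ (B ↔ ¬B) = 1 − |0.034 − 0.068| = 1 − 0.034 = 0.966
¬(B ↔ (B ↔ ¬B)) = 1 − 0.966 = 0.034
C ⊗ ¬(B ↔ (B ↔ ¬B)) = max(0, 0.893 + 0.034 − 1) = max(0, -0.073) = 0.000
(B ↔ C) ↔ (C ⊗ ¬(B ↔ (B ↔ ¬B))) = 1 − |0.141 − 0.000| = 1 − 0.141 = 0.859

0.859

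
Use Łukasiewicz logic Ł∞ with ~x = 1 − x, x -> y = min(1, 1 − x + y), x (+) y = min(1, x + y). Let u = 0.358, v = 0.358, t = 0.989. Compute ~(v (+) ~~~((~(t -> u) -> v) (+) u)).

t -> u = min(1, 1 − 0.989 + 0.358) = min(1, 0.369) = 0.369
~(t -> u) = 1 − 0.369 = 0.631
~(t -> u) -> v = min(1, 1 − 0.631 + 0.358) = min(1, 0.727) = 0.727
(~(t -> u) -> v) (+) u = min(1, 0.727 + 0.358) = min(1, 1.085) = 1.000
~((~(t -> u) -> v) (+) u) = 1 − 1.000 = 0.000
~~((~(t -> u) -> v) (+) u) = 1 − 0.000 = 1.000
~~~((~(t -> u) -> v) (+) u) = 1 − 1.000 = 0.000
v (+) ~~~((~(t -> u) -> v) (+) u) = min(1, 0.358 + 0.000) = min(1, 0.358) = 0.358
~(v (+) ~~~((~(t -> u) -> v) (+) u)) = 1 − 0.358 = 0.642

0.642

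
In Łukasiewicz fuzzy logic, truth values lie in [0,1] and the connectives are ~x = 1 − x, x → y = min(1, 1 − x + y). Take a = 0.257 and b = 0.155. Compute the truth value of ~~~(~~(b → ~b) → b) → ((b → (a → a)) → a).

~b = 1 − 0.155 = 0.845
b → ~b = min(1, 1 − 0.155 + 0.845) = min(1, 1.690) = 1.000
~(b → ~b) = 1 − 1.000 = 0.000
~~(b → ~b) = 1 − 0.000 = 1.000
~~(b → ~b) → b = min(1, 1 − 1.000 + 0.155) = min(1, 0.155) = 0.155
~(~~(b → ~b) → b) = 1 − 0.155 = 0.845
~~(~~(b → ~b) → b) = 1 − 0.845 = 0.155
~~~(~~(b → ~b) → b) = 1 − 0.155 = 0.845
a → a = min(1, 1 − 0.257 + 0.257) = min(1, 1.000) = 1.000
b → (a → a) = min(1, 1 − 0.155 + 1.000) = min(1, 1.845) = 1.000
(b → (a → a)) → a = min(1, 1 − 1.000 + 0.257) = min(1, 0.257) = 0.257
~~~(~~(b → ~b) → b) → ((b → (a → a)) → a) = min(1, 1 − 0.845 + 0.257) = min(1, 0.412) = 0.412

0.412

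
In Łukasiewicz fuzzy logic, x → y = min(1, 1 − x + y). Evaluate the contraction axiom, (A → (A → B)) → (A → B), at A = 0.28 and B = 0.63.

A → B = min(1, 1 − 0.28 + 0.63) = min(1, 1.35) = 1.00
A → (A → B) = min(1, 1 − 0.28 + 1.00) = min(1, 1.72) = 1.00
(A → (A → B)) → (A → B) = min(1, 1 − 1.00 + 1.00) = min(1, 1.00) = 1.00

1.00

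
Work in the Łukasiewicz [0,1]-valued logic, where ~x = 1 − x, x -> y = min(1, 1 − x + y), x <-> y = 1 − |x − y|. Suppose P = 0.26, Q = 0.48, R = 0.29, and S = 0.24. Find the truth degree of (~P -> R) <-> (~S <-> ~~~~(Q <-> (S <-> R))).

~P = 1 − 0.26 = 0.74
~P -> R = min(1, 1 − 0.74 + 0.29) = min(1, 0.55) = 0.55
~S = 1 − 0.24 = 0.76
S <-> R = 1 − |0.24 − 0.29| = 1 − 0.05 = 0.95
Q <-> (S <-> R) = 1 − |0.48 − 0.95| = 1 − 0.47 = 0.53
~(Q <-> (S <-> R)) = 1 − 0.53 = 0.47
~~(Q <-> (S <-> R)) = 1 − 0.47 = 0.53
~~~(Q <-> (S <-> R)) = 1 − 0.53 = 0.47
~~~~(Q <-> (S <-> R)) = 1 − 0.47 = 0.53
~S <-> ~~~~(Q <-> (S <-> R)) = 1 − |0.76 − 0.53| = 1 − 0.23 = 0.77
(~P -> R) <-> (~S <-> ~~~~(Q <-> (S <-> R))) = 1 − |0.55 − 0.77| = 1 − 0.22 = 0.78

0.78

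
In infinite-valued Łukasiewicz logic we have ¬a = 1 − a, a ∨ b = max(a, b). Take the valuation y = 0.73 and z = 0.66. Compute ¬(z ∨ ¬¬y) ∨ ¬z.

0.34

¬y = 1 − 0.73 = 0.27
¬¬y = 1 − 0.27 = 0.73
z ∨ ¬¬y = max(0.66, 0.73) = 0.73
¬(z ∨ ¬¬y) = 1 − 0.73 = 0.27
¬z = 1 − 0.66 = 0.34
¬(z ∨ ¬¬y) ∨ ¬z = max(0.27, 0.34) = 0.34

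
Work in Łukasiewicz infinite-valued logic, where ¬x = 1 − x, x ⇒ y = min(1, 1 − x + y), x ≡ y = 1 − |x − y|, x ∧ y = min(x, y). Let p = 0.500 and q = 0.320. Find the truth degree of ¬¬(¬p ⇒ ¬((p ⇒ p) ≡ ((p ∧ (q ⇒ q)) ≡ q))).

¬p = 1 − 0.500 = 0.500
p ⇒ p = min(1, 1 − 0.500 + 0.500) = min(1, 1.000) = 1.000
q ⇒ q = min(1, 1 − 0.320 + 0.320) = min(1, 1.000) = 1.000
p ∧ (q ⇒ q) = min(0.500, 1.000) = 0.500
(p ∧ (q ⇒ q)) ≡ q = 1 − |0.500 − 0.320| = 1 − 0.180 = 0.820
(p ⇒ p) ≡ ((p ∧ (q ⇒ q)) ≡ q) = 1 − |1.000 − 0.820| = 1 − 0.180 = 0.820
¬((p ⇒ p) ≡ ((p ∧ (q ⇒ q)) ≡ q)) = 1 − 0.820 = 0.180
¬p ⇒ ¬((p ⇒ p) ≡ ((p ∧ (q ⇒ q)) ≡ q)) = min(1, 1 − 0.500 + 0.180) = min(1, 0.680) = 0.680
¬(¬p ⇒ ¬((p ⇒ p) ≡ ((p ∧ (q ⇒ q)) ≡ q))) = 1 − 0.680 = 0.320
¬¬(¬p ⇒ ¬((p ⇒ p) ≡ ((p ∧ (q ⇒ q)) ≡ q))) = 1 − 0.320 = 0.680

0.680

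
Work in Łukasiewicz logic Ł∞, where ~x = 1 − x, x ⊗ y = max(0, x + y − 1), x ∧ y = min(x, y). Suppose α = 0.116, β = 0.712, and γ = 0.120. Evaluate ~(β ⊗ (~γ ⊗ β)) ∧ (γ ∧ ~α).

0.120

~γ = 1 − 0.120 = 0.880
~γ ⊗ β = max(0, 0.880 + 0.712 − 1) = max(0, 0.592) = 0.592
β ⊗ (~γ ⊗ β) = max(0, 0.712 + 0.592 − 1) = max(0, 0.304) = 0.304
~(β ⊗ (~γ ⊗ β)) = 1 − 0.304 = 0.696
~α = 1 − 0.116 = 0.884
γ ∧ ~α = min(0.120, 0.884) = 0.120
~(β ⊗ (~γ ⊗ β)) ∧ (γ ∧ ~α) = min(0.696, 0.120) = 0.120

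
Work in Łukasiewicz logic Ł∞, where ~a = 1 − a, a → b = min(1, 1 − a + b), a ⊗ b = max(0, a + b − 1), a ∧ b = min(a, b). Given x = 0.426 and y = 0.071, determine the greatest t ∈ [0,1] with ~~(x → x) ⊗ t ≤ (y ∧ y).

x → x = min(1, 1 − 0.426 + 0.426) = min(1, 1.000) = 1.000
~(x → x) = 1 − 1.000 = 0.000
~~(x → x) = 1 − 0.000 = 1.000
So the left factor is ~~(x → x) = 1.000.
y ∧ y = min(0.071, 0.071) = 0.071
So the right-hand bound is y ∧ y = 0.071.
The residuum of the Łukasiewicz t-norm gives the supremum: min(1, 1 − 1.000 + 0.071).
1 − 1.000 + 0.071 = 0.071, so t = min(1, 0.071) = 0.071.
Check: 1.000 ⊗ 0.071 = max(0, 0.071) = 0.071 ≤ 0.071.

0.071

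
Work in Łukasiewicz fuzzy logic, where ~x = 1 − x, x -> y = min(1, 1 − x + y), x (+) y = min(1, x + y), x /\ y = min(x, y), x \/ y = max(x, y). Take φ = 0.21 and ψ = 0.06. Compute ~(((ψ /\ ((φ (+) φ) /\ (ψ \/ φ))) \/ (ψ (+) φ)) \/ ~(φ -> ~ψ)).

φ (+) φ = min(1, 0.21 + 0.21) = min(1, 0.42) = 0.42
ψ \/ φ = max(0.06, 0.21) = 0.21
(φ (+) φ) /\ (ψ \/ φ) = min(0.42, 0.21) = 0.21
ψ /\ ((φ (+) φ) /\ (ψ \/ φ)) = min(0.06, 0.21) = 0.06
ψ (+) φ = min(1, 0.06 + 0.21) = min(1, 0.27) = 0.27
(ψ /\ ((φ (+) φ) /\ (ψ \/ φ))) \/ (ψ (+) φ) = max(0.06, 0.27) = 0.27
~ψ = 1 − 0.06 = 0.94
φ -> ~ψ = min(1, 1 − 0.21 + 0.94) = min(1, 1.73) = 1.00
~(φ -> ~ψ) = 1 − 1.00 = 0.00
((ψ /\ ((φ (+) φ) /\ (ψ \/ φ))) \/ (ψ (+) φ)) \/ ~(φ -> ~ψ) = max(0.27, 0.00) = 0.27
~(((ψ /\ ((φ (+) φ) /\ (ψ \/ φ))) \/ (ψ (+) φ)) \/ ~(φ -> ~ψ)) = 1 − 0.27 = 0.73

0.73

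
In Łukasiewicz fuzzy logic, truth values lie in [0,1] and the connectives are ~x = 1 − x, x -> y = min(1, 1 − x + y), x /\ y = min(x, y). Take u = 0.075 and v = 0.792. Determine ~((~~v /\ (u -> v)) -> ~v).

0.584

~v = 1 − 0.792 = 0.208
~~v = 1 − 0.208 = 0.792
u -> v = min(1, 1 − 0.075 + 0.792) = min(1, 1.717) = 1.000
~~v /\ (u -> v) = min(0.792, 1.000) = 0.792
(~~v /\ (u -> v)) -> ~v = min(1, 1 − 0.792 + 0.208) = min(1, 0.416) = 0.416
~((~~v /\ (u -> v)) -> ~v) = 1 − 0.416 = 0.584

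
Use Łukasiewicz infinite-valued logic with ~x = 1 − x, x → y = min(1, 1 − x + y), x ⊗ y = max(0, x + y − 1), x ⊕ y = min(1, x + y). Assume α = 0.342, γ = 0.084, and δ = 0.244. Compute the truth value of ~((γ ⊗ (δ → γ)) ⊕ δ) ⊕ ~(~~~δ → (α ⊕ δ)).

0.926

δ → γ = min(1, 1 − 0.244 + 0.084) = min(1, 0.840) = 0.840
γ ⊗ (δ → γ) = max(0, 0.084 + 0.840 − 1) = max(0, -0.076) = 0.000
(γ ⊗ (δ → γ)) ⊕ δ = min(1, 0.000 + 0.244) = min(1, 0.244) = 0.244
~((γ ⊗ (δ → γ)) ⊕ δ) = 1 − 0.244 = 0.756
~δ = 1 − 0.244 = 0.756
~~δ = 1 − 0.756 = 0.244
~~~δ = 1 − 0.244 = 0.756
α ⊕ δ = min(1, 0.342 + 0.244) = min(1, 0.586) = 0.586
~~~δ → (α ⊕ δ) = min(1, 1 − 0.756 + 0.586) = min(1, 0.830) = 0.830
~(~~~δ → (α ⊕ δ)) = 1 − 0.830 = 0.170
~((γ ⊗ (δ → γ)) ⊕ δ) ⊕ ~(~~~δ → (α ⊕ δ)) = min(1, 0.756 + 0.170) = min(1, 0.926) = 0.926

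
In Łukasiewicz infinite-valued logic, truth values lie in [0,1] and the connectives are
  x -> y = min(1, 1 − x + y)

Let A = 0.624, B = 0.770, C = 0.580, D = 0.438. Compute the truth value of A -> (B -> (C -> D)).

1.000

C -> D = min(1, 1 − 0.580 + 0.438) = min(1, 0.858) = 0.858
B -> (C -> D) = min(1, 1 − 0.770 + 0.858) = min(1, 1.088) = 1.000
A -> (B -> (C -> D)) = min(1, 1 − 0.624 + 1.000) = min(1, 1.376) = 1.000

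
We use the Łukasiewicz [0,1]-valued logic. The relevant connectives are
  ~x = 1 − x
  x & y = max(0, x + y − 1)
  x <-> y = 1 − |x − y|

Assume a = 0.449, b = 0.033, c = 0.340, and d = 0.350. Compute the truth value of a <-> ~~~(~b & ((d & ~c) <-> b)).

~b = 1 − 0.033 = 0.967
~c = 1 − 0.340 = 0.660
d & ~c = max(0, 0.350 + 0.660 − 1) = max(0, 0.010) = 0.010
(d & ~c) <-> b = 1 − |0.010 − 0.033| = 1 − 0.023 = 0.977
~b & ((d & ~c) <-> b) = max(0, 0.967 + 0.977 − 1) = max(0, 0.944) = 0.944
~(~b & ((d & ~c) <-> b)) = 1 − 0.944 = 0.056
~~(~b & ((d & ~c) <-> b)) = 1 − 0.056 = 0.944
~~~(~b & ((d & ~c) <-> b)) = 1 − 0.944 = 0.056
a <-> ~~~(~b & ((d & ~c) <-> b)) = 1 − |0.449 − 0.056| = 1 − 0.393 = 0.607

0.607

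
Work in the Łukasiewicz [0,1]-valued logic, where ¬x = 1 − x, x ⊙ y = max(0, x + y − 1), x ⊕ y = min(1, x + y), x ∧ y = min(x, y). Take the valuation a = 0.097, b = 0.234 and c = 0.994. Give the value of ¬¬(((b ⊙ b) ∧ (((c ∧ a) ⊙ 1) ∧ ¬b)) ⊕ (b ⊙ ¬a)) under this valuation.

0.137

b ⊙ b = max(0, 0.234 + 0.234 − 1) = max(0, -0.532) = 0.000
c ∧ a = min(0.994, 0.097) = 0.097
(c ∧ a) ⊙ 1 = max(0, 0.097 + 1.000 − 1) = max(0, 0.097) = 0.097
¬b = 1 − 0.234 = 0.766
((c ∧ a) ⊙ 1) ∧ ¬b = min(0.097, 0.766) = 0.097
(b ⊙ b) ∧ (((c ∧ a) ⊙ 1) ∧ ¬b) = min(0.000, 0.097) = 0.000
¬a = 1 − 0.097 = 0.903
b ⊙ ¬a = max(0, 0.234 + 0.903 − 1) = max(0, 0.137) = 0.137
((b ⊙ b) ∧ (((c ∧ a) ⊙ 1) ∧ ¬b)) ⊕ (b ⊙ ¬a) = min(1, 0.000 + 0.137) = min(1, 0.137) = 0.137
¬(((b ⊙ b) ∧ (((c ∧ a) ⊙ 1) ∧ ¬b)) ⊕ (b ⊙ ¬a)) = 1 − 0.137 = 0.863
¬¬(((b ⊙ b) ∧ (((c ∧ a) ⊙ 1) ∧ ¬b)) ⊕ (b ⊙ ¬a)) = 1 − 0.863 = 0.137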